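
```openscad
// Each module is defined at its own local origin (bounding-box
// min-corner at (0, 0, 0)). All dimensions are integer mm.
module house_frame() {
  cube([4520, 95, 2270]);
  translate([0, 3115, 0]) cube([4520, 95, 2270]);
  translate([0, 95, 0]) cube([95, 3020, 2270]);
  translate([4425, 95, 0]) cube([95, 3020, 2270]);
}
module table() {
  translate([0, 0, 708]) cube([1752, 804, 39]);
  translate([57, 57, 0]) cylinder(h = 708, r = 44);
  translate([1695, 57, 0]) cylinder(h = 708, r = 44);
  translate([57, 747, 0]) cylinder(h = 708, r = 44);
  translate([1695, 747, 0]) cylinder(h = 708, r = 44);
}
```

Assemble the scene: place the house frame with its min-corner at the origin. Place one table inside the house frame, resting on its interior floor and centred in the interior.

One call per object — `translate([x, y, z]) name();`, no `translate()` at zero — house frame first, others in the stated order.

house_frame();
translate([1384, 1203, 0]) table();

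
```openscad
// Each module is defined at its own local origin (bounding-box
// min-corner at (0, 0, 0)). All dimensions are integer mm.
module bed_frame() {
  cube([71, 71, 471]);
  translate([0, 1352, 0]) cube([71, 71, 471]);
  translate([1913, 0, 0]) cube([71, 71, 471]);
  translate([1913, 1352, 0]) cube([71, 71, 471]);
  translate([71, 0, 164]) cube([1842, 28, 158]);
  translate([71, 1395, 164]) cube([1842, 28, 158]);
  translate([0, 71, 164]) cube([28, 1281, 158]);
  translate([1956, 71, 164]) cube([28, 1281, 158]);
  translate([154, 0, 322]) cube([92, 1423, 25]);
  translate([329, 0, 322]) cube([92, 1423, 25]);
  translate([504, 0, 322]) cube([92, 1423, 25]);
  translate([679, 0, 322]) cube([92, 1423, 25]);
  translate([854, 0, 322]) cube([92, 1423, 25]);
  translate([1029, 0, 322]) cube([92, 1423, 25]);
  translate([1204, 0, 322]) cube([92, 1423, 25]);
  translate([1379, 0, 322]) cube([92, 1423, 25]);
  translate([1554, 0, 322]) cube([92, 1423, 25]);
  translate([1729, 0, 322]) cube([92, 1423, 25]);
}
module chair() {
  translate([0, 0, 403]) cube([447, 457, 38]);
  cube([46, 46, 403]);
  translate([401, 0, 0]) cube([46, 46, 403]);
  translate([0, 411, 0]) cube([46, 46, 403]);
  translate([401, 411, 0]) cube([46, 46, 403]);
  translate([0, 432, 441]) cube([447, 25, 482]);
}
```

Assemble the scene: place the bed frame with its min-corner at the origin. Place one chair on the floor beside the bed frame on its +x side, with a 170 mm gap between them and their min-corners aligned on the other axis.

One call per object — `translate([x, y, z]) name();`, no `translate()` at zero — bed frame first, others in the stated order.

bed_frame();
translate([2154, 0, 0]) chair();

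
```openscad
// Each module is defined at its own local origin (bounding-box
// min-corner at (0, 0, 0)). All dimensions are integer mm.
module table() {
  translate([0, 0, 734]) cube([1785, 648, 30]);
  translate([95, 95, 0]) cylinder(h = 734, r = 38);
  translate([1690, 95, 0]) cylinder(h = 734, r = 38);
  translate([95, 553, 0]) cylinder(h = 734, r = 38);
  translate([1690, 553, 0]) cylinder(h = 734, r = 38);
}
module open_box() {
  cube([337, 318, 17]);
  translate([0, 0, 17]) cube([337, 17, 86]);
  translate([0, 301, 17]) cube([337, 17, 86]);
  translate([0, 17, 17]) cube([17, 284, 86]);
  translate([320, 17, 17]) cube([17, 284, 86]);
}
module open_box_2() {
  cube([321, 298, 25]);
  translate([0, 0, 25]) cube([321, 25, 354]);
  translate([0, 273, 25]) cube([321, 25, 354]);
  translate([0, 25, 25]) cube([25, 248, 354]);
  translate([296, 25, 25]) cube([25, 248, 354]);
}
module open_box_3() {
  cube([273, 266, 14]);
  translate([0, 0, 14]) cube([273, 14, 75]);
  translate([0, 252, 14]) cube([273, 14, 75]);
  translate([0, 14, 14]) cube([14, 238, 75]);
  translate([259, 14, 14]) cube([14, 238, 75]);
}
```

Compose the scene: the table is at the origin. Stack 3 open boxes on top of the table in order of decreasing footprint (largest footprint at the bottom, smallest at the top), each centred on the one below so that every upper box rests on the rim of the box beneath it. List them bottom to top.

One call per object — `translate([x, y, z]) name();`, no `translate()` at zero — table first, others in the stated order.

table();
translate([724, 165, 764]) open_box();
translate([732, 175, 867]) open_box_2();
translate([756, 191, 1246]) open_box_3();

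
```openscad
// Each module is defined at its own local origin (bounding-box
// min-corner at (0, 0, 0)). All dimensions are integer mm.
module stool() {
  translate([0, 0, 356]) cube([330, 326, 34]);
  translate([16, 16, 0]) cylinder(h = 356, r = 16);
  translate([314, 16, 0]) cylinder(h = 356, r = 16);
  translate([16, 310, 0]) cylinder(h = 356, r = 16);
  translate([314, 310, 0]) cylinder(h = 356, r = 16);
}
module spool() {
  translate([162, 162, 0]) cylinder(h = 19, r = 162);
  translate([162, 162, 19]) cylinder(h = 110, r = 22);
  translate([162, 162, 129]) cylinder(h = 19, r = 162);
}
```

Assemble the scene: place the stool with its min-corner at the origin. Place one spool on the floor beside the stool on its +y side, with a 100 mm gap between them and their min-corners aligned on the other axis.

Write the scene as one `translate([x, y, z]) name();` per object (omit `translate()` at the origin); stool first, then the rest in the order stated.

stool();
translate([0, 426, 0]) spool();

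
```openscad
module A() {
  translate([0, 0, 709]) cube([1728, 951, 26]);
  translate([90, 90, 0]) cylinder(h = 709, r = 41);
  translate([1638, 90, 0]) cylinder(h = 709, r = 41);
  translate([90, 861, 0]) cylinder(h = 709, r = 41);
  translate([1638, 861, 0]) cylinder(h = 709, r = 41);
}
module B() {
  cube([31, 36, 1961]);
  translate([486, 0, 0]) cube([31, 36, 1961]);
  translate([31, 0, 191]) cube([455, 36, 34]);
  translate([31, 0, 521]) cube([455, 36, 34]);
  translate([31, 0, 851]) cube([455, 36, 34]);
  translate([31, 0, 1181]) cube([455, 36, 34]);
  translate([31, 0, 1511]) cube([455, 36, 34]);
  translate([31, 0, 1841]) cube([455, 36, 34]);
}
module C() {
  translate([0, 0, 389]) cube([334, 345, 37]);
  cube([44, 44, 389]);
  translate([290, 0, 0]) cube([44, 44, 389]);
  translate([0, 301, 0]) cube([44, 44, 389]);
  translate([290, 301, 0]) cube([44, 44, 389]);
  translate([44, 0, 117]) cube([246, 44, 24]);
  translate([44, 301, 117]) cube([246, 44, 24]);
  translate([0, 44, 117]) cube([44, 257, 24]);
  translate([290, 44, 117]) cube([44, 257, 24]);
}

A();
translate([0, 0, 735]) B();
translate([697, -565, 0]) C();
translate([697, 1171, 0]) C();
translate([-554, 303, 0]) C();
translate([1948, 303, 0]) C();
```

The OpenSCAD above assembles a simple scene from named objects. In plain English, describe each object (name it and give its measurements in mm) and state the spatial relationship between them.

A is a rectangular dining table. The top is 1728×951×26 mm with its upper surface at z = 735 mm. It stands on four round legs of 82 mm diameter, each leg's bounding box inset 49 mm from the nearest pair of top edges, running from the floor to the underside of the top.

B is a wooden ladder with two side rails of 31×36 mm section and 1961 mm height, set 517 mm apart overall. Between them run 6 rectangular rungs (36 mm deep, 34 mm thick), front faces flush with the rails' −y face. The bottom of the first rung is 191 mm above the floor and each subsequent rung is 330 mm higher than the one below.

C is a four-legged stool. The seat is 334×345 mm, 37 mm thick, top at z = 426 mm. It stands on four square legs, each 44×44 mm in cross-section, from z = 0 to the seat underside, each flush with a corner of the seat. Four stretchers, 44 mm wide and 24 mm tall, connect adjacent legs with their undersides at z = 117 mm, each running between the inner faces of the legs it joins and aligned with the legs' outer faces on the other axis.

The ladder is on top of the table. Four stools sit around the table at the −y, +y, −x, +x sides.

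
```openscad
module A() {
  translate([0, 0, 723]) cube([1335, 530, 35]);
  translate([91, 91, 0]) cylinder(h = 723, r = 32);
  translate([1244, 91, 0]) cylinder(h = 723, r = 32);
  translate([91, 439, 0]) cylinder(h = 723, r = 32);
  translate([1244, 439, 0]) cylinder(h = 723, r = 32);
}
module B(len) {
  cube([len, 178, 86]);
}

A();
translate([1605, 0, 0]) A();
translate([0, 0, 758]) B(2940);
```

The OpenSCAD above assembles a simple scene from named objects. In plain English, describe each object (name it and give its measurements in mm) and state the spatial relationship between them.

A is a rectangular dining table. The top is 1335×530×35 mm with its upper surface at z = 758 mm. It stands on four round legs of 64 mm diameter, each leg's bounding box inset 59 mm from the nearest pair of top edges, running from the floor to the underside of the top.

B is a rectangular beam 2940 mm long (x), 178 mm deep (y), 86 mm thick (z).

The beam spans the tops of two tables placed 270 mm apart, resting at z = 758 mm.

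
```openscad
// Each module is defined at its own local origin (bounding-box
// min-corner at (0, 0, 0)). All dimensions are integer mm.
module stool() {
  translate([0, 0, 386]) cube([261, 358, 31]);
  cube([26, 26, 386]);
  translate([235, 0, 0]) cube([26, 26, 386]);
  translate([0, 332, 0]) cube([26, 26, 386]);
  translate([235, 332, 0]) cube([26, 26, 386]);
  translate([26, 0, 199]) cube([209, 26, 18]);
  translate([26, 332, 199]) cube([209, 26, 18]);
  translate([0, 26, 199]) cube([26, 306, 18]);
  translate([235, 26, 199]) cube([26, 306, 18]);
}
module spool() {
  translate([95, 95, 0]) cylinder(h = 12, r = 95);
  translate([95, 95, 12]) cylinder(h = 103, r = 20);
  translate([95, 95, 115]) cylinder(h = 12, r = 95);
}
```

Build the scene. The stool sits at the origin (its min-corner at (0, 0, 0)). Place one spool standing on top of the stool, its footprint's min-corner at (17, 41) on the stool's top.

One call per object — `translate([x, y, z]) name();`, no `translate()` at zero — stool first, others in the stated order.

stool();
translate([17, 41, 417]) spool();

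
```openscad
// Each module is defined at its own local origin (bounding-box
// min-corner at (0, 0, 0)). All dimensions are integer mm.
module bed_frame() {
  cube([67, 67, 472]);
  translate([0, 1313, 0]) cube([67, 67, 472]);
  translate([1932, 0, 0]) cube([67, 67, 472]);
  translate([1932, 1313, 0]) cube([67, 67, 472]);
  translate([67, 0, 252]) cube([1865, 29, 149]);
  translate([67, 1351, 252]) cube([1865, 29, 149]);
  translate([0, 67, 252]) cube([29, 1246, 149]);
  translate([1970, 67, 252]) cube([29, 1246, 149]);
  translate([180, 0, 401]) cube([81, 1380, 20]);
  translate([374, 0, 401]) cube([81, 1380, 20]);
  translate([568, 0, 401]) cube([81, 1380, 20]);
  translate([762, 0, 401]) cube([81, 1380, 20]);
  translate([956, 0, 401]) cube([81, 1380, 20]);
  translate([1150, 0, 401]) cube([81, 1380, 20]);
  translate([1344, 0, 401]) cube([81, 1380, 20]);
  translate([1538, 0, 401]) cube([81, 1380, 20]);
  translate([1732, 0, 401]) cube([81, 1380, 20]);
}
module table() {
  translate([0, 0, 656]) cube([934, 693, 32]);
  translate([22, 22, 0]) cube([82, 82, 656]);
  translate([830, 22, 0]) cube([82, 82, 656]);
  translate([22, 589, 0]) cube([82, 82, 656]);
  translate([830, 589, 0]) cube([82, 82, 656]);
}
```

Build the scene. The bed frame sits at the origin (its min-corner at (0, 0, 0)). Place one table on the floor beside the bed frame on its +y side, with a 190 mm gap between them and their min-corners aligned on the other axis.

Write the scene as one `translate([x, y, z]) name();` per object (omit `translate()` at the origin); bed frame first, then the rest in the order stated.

bed_frame();
translate([0, 1570, 0]) table();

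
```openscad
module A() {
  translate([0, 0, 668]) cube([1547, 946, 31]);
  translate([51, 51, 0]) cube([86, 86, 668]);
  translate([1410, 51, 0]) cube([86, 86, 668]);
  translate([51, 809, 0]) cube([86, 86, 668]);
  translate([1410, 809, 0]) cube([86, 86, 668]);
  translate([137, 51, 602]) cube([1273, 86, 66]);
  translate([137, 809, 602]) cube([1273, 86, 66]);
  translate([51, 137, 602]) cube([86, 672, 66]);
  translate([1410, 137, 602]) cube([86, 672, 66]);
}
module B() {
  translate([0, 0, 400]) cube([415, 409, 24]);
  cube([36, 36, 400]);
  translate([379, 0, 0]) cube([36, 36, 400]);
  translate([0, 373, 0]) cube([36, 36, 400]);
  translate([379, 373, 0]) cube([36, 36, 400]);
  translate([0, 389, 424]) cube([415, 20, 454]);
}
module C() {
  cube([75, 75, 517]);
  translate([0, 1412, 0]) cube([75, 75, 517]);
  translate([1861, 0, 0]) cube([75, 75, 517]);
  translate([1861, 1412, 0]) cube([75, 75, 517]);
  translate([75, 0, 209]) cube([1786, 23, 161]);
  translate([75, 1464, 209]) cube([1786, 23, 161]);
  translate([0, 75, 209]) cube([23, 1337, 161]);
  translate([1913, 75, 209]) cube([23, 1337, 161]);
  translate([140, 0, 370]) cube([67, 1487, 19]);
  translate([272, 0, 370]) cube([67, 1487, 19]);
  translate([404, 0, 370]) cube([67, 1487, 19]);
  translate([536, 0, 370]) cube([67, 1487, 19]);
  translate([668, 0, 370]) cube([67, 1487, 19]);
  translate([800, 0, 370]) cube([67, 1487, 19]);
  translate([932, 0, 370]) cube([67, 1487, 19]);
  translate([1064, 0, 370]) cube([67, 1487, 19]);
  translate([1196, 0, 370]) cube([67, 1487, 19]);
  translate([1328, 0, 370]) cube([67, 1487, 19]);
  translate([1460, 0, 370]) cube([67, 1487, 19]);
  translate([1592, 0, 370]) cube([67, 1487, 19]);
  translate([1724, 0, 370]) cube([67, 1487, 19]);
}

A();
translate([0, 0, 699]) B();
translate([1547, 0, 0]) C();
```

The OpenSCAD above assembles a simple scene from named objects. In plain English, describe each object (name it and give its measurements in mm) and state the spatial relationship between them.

A is a table: top 1547 mm (x) × 946 mm (y), 31 mm thick, upper face at z = 699 mm, on four 86×86 mm square legs, each inset 51 mm from the nearest pair of top edges, running from z = 0 to the bottom of the top. Four apron rails, 86 mm thick and 66 mm tall, run between adjacent legs with their top edges flush with the underside of the top and their outer faces flush with the legs' outer faces.

B is a chair. The seat is a 415×409×24 mm slab with its top at z = 424 mm, on four 36×36 mm corner legs (flush with the seat edges, standing on z = 0). A flat backrest 20 mm thick, 454 mm tall, spans the full seat width and rises from the seat top along its +y edge, rear face flush with the rear of the seat.

C is a bed frame 1936 mm long (x) by 1487 mm wide (y). Four 75×75 mm corner posts, 517 mm tall, at the corners of the footprint. Four rails of 23 mm thickness and 161 mm height run between adjacent posts with their undersides at z = 209 mm, their outer faces flush with the outside of the frame (the two x-running rails run between the posts' inner faces; the two y-running rails run between the posts' inner faces). 13 slats, each 67 mm wide (x) and 19 mm thick, lie across the top of the two x-running rails, running the full 1487 mm width of the frame in y; the slats are evenly spaced along x between the inner faces of the end posts with equal gaps (rounded down to the nearest mm) at the −x end and between each pair — any rounding remainder accumulates at the +x end.

The chair is on top of the table. The bed frame is against the table's +x side, with their −y faces flush.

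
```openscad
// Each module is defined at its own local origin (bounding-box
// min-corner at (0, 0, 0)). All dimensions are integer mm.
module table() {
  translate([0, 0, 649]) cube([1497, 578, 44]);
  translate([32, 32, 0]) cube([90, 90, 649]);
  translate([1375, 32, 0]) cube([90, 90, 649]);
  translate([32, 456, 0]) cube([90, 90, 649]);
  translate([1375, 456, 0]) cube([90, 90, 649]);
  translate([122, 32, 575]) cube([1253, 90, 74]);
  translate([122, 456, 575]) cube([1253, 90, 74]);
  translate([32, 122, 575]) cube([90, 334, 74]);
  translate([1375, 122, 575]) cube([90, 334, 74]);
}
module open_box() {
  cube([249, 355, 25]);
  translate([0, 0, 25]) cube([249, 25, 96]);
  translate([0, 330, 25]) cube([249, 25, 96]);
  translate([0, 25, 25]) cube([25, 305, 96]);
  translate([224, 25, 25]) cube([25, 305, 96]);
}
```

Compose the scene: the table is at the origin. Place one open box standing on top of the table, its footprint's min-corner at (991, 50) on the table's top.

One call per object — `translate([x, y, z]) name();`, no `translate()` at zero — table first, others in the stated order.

table();
translate([991, 50, 693]) open_box();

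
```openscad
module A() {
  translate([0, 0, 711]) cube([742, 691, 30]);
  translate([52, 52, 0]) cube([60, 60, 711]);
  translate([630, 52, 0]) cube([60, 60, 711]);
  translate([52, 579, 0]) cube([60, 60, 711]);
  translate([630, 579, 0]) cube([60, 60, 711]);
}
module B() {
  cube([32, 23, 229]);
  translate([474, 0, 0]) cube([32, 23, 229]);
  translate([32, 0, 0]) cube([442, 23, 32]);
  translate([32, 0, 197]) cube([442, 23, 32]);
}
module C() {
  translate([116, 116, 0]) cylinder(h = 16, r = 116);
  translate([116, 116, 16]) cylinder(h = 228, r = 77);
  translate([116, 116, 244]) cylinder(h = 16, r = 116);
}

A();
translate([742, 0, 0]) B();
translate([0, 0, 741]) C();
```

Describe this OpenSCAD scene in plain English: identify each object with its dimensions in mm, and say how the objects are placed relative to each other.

A is a rectangular dining table. The top is 742×691×30 mm with its upper surface at z = 741 mm. It stands on four 60×60 mm square legs, each inset 52 mm from the nearest pair of top edges, running from the floor to the underside of the top.

B is a rectangular picture frame lying in the x–z plane (depth along y). The opening is 442 mm wide (x) by 165 mm tall (z), surrounded by a border 32 mm wide on all four sides. The frame is 23 mm deep and is made of two full-height vertical stiles with two horizontal rails fitted between them.

C is a spool: two coaxial disc flanges of radius 116 mm and thickness 16 mm, joined by a core cylinder of radius 77 mm and height 228 mm. The lower flange rests on z = 0 and the three cylinders share a vertical axis.

The picture frame is against the table's +x side, with their −y faces flush. The spool is on top of the table.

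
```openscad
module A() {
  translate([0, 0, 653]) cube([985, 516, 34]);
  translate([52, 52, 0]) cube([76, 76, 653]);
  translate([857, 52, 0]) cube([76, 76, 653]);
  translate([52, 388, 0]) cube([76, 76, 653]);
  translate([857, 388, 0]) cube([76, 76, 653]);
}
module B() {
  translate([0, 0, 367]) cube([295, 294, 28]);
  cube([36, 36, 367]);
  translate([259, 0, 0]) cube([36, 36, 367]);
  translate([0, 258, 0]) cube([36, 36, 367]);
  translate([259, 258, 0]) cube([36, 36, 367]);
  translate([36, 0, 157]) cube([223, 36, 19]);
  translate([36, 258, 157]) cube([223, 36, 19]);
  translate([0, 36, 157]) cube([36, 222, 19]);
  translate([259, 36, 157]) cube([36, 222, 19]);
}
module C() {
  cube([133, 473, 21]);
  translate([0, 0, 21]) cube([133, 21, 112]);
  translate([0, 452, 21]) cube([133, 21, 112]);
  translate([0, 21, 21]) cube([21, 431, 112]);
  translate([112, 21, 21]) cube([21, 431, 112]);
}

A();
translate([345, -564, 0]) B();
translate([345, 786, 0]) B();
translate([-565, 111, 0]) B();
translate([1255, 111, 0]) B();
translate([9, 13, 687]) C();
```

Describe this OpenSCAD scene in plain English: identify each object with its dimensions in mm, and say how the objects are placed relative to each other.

A is a rectangular dining table. The top is 985×516×34 mm with its upper surface at z = 687 mm. It stands on four 76×76 mm square legs, each inset 52 mm from the nearest pair of top edges, running from the floor to the underside of the top.

B is a four-legged stool. The seat is 295×294 mm, 28 mm thick, top at z = 395 mm. It stands on four square legs, each 36×36 mm in cross-section, from z = 0 to the seat underside, each flush with a corner of the seat. Four stretchers, 36 mm wide and 19 mm tall, connect adjacent legs with their undersides at z = 157 mm, each running between the inner faces of the legs it joins and aligned with the legs' outer faces on the other axis.

C is an open-topped rectangular box: outside dimensions 133×473×133 mm, with a uniform wall and base thickness of 21 mm. The base is a full 133×473 slab on the floor; four walls sit on top of the base. The front and back walls (the −y and +y sides) span the full width; the two side walls fit between them.

Four stools sit around the table at the −y, +y, −x, +x sides. The open box is on top of the table.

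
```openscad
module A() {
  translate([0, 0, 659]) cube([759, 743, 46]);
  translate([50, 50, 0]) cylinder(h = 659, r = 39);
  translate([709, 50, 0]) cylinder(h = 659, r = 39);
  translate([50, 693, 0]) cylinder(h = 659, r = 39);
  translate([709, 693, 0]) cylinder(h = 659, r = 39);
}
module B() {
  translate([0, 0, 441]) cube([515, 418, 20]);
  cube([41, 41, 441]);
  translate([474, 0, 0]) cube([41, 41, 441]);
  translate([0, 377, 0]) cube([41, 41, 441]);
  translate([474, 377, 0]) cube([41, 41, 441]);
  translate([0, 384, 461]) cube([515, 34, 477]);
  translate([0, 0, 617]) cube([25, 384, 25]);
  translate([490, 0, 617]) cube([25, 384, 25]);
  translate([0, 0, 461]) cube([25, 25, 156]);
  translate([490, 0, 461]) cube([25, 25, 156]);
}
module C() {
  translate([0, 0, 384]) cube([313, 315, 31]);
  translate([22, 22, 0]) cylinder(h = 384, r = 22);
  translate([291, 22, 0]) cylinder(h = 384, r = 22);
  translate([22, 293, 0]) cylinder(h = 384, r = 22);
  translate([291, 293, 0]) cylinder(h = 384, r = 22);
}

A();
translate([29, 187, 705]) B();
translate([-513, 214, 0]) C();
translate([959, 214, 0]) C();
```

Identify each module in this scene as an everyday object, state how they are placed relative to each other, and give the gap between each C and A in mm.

Each stool's nearest face is 200 mm from the table's bounding box.

A is a table. B is a chair. C is a stool. The chair is on top of the table. Two stools sit around the table at the −x, +x sides. The gap between each stool and the table is 200 mm.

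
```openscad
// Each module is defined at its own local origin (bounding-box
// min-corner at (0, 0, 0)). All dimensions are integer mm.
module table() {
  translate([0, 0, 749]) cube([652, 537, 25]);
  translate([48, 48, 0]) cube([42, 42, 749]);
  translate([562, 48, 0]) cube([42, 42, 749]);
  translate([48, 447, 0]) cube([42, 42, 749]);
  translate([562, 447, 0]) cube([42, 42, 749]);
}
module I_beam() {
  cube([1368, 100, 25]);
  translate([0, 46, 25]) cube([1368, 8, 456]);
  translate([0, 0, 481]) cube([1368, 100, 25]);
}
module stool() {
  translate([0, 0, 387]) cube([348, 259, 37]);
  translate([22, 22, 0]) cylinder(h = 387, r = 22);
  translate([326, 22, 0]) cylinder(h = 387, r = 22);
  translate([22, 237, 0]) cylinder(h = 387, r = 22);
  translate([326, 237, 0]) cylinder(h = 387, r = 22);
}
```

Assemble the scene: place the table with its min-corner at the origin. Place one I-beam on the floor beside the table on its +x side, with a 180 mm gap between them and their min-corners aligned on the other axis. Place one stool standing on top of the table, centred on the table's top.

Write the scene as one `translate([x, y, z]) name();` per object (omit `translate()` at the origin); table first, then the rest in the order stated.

table();
translate([832, 0, 0]) I_beam();
translate([152, 139, 774]) stool();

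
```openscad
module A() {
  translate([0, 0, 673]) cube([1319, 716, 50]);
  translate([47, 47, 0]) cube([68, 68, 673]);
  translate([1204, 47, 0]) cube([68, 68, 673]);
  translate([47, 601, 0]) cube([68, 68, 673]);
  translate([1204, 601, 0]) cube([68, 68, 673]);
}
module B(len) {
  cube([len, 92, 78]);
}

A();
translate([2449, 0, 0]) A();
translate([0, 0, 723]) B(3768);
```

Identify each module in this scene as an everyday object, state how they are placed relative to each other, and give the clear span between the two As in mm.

A is a table. B is a beam. A beam spans the tops of two tables. The clear span between the two tables is 1130 mm.

Second table starts at x = 2449; first ends at x = 1319; clear span = 2449 − 1319 = 1130 mm.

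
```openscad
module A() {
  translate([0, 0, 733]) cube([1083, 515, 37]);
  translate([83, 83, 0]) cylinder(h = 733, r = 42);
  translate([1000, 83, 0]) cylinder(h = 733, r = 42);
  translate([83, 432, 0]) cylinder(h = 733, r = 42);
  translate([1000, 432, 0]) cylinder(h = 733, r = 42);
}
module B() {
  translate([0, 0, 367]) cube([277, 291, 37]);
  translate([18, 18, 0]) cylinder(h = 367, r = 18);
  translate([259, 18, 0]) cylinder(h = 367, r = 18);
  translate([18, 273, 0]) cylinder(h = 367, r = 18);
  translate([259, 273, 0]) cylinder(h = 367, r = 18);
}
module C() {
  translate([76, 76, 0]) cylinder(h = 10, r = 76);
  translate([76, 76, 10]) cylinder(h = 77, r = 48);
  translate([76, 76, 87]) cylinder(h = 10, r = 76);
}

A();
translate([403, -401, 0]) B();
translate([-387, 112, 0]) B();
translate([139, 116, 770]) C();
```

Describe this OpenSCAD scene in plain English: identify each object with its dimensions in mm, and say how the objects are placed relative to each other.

A is a table with a 1083×515 mm rectangular top, 37 mm thick, top surface at z = 770 mm, supported by four round legs of 84 mm diameter, each leg's bounding box inset 41 mm from the nearest pair of top edges, running from the floor.

B is a four-legged stool. The seat is a 277×291×37 mm slab whose top surface is at z = 404 mm; four round legs, each 36 mm in diameter, run from the floor (z = 0) to the underside of the seat, each leg's axis is inset half a diameter from the nearest pair of seat edges (so the leg's bounding box is flush with the corner).

C is a spool: two coaxial disc flanges of radius 76 mm and thickness 10 mm, joined by a core cylinder of radius 48 mm and height 77 mm. The lower flange rests on z = 0 and the three cylinders share a vertical axis.

Two stools sit around the table at the −y, −x sides. The spool is on top of the table.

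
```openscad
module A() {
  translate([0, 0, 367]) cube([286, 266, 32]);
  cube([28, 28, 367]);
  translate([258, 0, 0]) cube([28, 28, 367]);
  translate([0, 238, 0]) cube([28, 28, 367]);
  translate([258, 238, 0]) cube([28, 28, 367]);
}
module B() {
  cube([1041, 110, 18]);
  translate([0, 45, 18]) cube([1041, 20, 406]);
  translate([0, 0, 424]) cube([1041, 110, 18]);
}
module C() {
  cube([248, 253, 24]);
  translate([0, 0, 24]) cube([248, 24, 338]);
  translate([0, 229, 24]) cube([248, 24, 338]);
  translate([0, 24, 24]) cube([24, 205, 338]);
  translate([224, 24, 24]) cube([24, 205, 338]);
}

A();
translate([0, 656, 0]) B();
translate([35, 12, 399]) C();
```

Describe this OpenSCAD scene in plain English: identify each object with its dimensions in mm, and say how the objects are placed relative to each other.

A is a simple wooden stool: a rectangular seat 286 mm (x) by 266 mm (y), 32 mm thick, top face at z = 399 mm, on four square legs, each 28×28 mm in cross-section. The legs rest on z = 0, each flush with a corner of the seat.

B is an I-beam lying along x, 1041 mm long. Overall section height 442 mm. Two flanges 110 mm wide (y) and 18 mm thick, one on the floor and one at the top; a web 20 mm thick runs between them, centred on the flange width.

C is an open storage box with external size 248×253×362 mm and wall thickness 24 mm (the base is also 24 mm thick). The base covers the whole footprint; the four walls stand on the base, with the y-facing walls full-width and the x-facing walls fitting between their inner faces.

The I-beam is on the floor beside the stool on its +y side. The open box is on top of the stool.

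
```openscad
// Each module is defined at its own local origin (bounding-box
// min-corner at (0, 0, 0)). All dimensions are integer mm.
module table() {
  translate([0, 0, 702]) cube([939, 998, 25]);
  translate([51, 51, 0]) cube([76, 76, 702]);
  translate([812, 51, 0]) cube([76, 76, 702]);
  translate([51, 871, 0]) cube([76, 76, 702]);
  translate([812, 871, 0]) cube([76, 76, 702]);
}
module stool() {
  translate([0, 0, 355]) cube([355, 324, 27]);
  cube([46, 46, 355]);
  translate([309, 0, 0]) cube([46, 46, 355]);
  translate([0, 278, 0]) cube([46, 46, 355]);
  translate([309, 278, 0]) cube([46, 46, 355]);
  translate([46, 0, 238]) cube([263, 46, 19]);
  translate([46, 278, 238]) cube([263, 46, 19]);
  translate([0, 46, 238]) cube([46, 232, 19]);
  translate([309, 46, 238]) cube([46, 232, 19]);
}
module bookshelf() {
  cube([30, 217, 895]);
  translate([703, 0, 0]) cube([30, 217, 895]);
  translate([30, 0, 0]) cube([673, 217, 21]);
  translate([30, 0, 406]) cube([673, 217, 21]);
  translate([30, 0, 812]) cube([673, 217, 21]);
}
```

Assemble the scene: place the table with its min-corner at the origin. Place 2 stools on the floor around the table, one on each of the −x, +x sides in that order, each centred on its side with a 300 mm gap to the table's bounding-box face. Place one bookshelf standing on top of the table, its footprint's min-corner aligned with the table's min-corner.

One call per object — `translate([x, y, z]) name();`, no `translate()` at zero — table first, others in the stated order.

table();
translate([-655, 337, 0]) stool();
translate([1239, 337, 0]) stool();
translate([0, 0, 727]) bookshelf();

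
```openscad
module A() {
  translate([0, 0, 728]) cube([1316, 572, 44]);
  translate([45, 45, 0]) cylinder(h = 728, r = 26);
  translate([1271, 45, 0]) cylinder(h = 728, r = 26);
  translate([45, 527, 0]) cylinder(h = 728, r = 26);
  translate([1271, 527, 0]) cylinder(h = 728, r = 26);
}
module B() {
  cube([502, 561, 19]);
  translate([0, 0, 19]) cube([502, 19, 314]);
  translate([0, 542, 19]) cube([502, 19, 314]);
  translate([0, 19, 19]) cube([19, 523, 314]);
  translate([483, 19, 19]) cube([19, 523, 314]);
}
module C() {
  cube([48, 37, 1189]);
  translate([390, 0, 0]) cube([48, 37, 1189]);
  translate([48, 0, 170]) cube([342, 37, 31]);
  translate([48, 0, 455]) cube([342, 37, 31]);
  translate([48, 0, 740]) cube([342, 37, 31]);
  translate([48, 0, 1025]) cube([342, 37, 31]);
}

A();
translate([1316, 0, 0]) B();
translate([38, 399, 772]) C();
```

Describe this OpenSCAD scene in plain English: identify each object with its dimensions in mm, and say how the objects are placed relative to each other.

A is a table with a 1316×572 mm rectangular top, 44 mm thick, top surface at z = 772 mm, supported by four round legs of 52 mm diameter, each leg's bounding box inset 19 mm from the nearest pair of top edges, running from the floor.

B is an open storage box with external size 502×561×333 mm and wall thickness 19 mm (the base is also 19 mm thick). The base covers the whole footprint; the four walls stand on the base, with the y-facing walls full-width and the x-facing walls fitting between their inner faces.

C is a wooden ladder with two side rails of 48×37 mm section and 1189 mm height, set 438 mm apart overall. Between them run 4 rectangular rungs (37 mm deep, 31 mm thick), front faces flush with the rails' −y face. The bottom of the first rung is 170 mm above the floor and each subsequent rung is 285 mm higher than the one below.

The open box is against the table's +x side, with their −y faces flush. The ladder is on top of the table.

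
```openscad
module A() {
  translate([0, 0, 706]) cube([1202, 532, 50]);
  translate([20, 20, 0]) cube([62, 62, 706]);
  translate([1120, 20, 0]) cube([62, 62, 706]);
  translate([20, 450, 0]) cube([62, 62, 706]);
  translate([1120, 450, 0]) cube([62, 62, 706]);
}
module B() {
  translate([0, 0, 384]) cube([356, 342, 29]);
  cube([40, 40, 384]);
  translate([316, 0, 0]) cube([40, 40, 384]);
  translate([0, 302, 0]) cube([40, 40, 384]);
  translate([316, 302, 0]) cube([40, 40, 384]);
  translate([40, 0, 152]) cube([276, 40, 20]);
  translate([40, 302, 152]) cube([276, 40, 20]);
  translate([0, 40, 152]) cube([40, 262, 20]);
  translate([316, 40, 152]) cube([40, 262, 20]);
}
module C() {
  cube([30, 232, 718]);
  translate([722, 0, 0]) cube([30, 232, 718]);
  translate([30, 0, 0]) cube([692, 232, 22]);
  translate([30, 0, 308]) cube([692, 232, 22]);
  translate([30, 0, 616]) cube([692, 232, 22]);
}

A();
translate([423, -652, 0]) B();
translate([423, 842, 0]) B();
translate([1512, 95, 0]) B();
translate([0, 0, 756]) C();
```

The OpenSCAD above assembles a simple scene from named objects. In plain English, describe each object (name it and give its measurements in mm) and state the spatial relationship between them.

A is a rectangular dining table. The top is 1202×532×50 mm with its upper surface at z = 756 mm. It stands on four 62×62 mm square legs, each inset 20 mm from the nearest pair of top edges, running from the floor to the underside of the top.

B is a four-legged stool. The seat is a 356×342×29 mm slab whose top surface is at z = 413 mm; four square legs, each 40×40 mm in cross-section, run from the floor (z = 0) to the underside of the seat, each flush with a corner of the seat. Four stretchers, 40 mm wide and 20 mm tall, connect adjacent legs with their undersides at z = 152 mm, each running between the inner faces of the legs it joins and aligned with the legs' outer faces on the other axis.

C is an open bookshelf. Two side panels, each 30 mm thick, 232 mm deep and 718 mm tall, stand 752 mm apart (outside-to-outside). Between them sit 3 shelves, each 22 mm thick and 232 mm deep, spanning the full gap between the sides. The bottom shelf rests on the floor (its underside at z = 0) and the clear gap between one shelf's top and the next shelf's underside is 286 mm.

Three stools sit around the table at the −y, +y, +x sides. The bookshelf is on top of the table.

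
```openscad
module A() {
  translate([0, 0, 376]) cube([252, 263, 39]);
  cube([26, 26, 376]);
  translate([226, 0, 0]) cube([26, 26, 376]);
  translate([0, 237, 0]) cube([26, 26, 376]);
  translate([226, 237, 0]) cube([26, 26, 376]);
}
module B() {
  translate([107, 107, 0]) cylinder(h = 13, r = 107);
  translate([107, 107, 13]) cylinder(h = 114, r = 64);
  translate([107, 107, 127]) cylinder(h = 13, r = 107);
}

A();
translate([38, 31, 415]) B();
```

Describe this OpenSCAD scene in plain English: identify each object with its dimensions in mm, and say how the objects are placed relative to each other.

A is a four-legged stool. The seat is a 252×263×39 mm slab whose top surface is at z = 415 mm; four square legs, each 26×26 mm in cross-section, run from the floor (z = 0) to the underside of the seat, each flush with a corner of the seat.

B is a spool: two coaxial disc flanges of radius 107 mm and thickness 13 mm, joined by a core cylinder of radius 64 mm and height 114 mm. The lower flange rests on z = 0 and the three cylinders share a vertical axis.

The spool is on top of the stool.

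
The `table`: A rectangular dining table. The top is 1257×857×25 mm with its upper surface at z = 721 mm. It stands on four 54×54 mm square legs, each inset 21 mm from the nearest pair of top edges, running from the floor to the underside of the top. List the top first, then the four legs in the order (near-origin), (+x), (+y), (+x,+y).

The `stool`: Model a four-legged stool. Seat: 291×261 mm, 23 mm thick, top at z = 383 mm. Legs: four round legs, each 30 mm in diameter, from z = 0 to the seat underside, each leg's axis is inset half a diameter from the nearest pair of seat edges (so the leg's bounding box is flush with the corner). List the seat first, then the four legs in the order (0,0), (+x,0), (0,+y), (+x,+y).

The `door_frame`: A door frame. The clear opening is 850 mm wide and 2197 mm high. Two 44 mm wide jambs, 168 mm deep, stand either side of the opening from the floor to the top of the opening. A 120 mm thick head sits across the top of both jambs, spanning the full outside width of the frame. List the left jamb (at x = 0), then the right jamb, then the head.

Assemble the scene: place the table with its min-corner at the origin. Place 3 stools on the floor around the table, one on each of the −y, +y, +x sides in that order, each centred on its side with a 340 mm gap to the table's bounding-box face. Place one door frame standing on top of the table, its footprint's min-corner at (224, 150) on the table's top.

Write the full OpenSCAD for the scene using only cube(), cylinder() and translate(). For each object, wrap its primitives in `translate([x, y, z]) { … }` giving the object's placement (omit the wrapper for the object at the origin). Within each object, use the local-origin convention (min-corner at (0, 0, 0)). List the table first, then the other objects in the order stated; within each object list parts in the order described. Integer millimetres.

translate([0, 0, 696]) cube([1257, 857, 25]);
translate([21, 21, 0]) cube([54, 54, 696]);
translate([1182, 21, 0]) cube([54, 54, 696]);
translate([21, 782, 0]) cube([54, 54, 696]);
translate([1182, 782, 0]) cube([54, 54, 696]);
translate([483, -601, 0]) {
  translate([0, 0, 360]) cube([291, 261, 23]);
  translate([15, 15, 0]) cylinder(h = 360, r = 15);
  translate([276, 15, 0]) cylinder(h = 360, r = 15);
  translate([15, 246, 0]) cylinder(h = 360, r = 15);
  translate([276, 246, 0]) cylinder(h = 360, r = 15);
}
translate([483, 1197, 0]) {
  translate([0, 0, 360]) cube([291, 261, 23]);
  translate([15, 15, 0]) cylinder(h = 360, r = 15);
  translate([276, 15, 0]) cylinder(h = 360, r = 15);
  translate([15, 246, 0]) cylinder(h = 360, r = 15);
  translate([276, 246, 0]) cylinder(h = 360, r = 15);
}
translate([1597, 298, 0]) {
  translate([0, 0, 360]) cube([291, 261, 23]);
  translate([15, 15, 0]) cylinder(h = 360, r = 15);
  translate([276, 15, 0]) cylinder(h = 360, r = 15);
  translate([15, 246, 0]) cylinder(h = 360, r = 15);
  translate([276, 246, 0]) cylinder(h = 360, r = 15);
}
translate([224, 150, 721]) {
  cube([44, 168, 2197]);
  translate([894, 0, 0]) cube([44, 168, 2197]);
  translate([0, 0, 2197]) cube([938, 168, 120]);
}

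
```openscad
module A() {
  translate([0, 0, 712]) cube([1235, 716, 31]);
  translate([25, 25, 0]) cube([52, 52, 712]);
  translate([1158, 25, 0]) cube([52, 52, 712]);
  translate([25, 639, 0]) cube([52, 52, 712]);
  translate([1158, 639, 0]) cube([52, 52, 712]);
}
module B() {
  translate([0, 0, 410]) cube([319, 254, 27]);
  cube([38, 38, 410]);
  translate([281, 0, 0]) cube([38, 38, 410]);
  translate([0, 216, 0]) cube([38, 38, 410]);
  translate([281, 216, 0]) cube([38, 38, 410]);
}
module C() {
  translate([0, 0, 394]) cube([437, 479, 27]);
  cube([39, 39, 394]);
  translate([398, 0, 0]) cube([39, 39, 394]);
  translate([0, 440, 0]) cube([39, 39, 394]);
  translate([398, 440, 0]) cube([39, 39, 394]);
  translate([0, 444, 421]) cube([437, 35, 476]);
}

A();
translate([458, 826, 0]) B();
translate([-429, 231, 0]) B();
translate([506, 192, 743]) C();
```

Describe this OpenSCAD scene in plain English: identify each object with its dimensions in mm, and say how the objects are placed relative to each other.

A is a table with a 1235×716 mm rectangular top, 31 mm thick, top surface at z = 743 mm, supported by four 52×52 mm square legs, each inset 25 mm from the nearest pair of top edges, running from the floor.

B is a four-legged stool. The seat is a 319×254×27 mm slab whose top surface is at z = 437 mm; four square legs, each 38×38 mm in cross-section, run from the floor (z = 0) to the underside of the seat, each flush with a corner of the seat.

C is a chair: 437×479 mm seat, 27 mm thick, top at z = 421 mm, on four 39 mm square corner legs flush with the seat edges. A 35 mm thick backrest slab spans the full seat width, extending 476 mm above the seat top, its back face flush with the seat's +y edge.

Two stools sit around the table at the +y, −x sides. The chair is on top of the table.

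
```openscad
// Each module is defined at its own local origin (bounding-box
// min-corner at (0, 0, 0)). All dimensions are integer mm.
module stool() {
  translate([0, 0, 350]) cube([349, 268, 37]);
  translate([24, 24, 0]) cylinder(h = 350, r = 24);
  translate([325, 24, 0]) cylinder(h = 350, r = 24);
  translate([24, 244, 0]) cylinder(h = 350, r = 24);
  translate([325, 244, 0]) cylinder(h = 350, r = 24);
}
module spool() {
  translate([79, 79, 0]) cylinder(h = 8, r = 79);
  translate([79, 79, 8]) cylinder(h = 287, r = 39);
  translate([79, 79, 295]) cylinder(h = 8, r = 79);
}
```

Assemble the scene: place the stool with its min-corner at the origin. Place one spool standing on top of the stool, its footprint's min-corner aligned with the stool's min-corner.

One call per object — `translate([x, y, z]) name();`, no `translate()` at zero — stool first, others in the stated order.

stool();
translate([0, 0, 387]) spool();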